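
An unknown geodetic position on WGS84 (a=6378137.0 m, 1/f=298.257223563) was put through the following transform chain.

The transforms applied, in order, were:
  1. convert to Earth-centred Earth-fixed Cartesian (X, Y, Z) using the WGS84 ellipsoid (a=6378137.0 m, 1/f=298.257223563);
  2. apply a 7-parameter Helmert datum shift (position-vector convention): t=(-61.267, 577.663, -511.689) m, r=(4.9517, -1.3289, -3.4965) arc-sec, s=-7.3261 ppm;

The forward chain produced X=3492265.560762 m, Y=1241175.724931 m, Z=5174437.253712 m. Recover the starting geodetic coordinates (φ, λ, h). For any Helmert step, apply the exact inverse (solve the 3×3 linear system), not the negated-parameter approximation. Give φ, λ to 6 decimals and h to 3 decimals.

start: X=3492265.5608, Y=1241175.7249, Z=5174437.2537 m
→ Helmert⁻¹: X=3492364.7203, Y=1240790.5838, Z=5174934.5679
→ geod (Bowring, a=6378137.000): φ=54.57210200°, λ=19.55944700°, h=1249.1950 m

φ=54.572102°, λ=19.559447°, h=1249.195 m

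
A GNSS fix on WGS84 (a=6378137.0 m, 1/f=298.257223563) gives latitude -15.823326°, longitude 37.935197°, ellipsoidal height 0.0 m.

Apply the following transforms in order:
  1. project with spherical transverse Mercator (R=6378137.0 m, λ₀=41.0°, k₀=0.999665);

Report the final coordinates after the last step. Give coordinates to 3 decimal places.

start: φ=-15.823326°, λ=37.935197°, h=0.000 m
→ tm (R=6378137.0, λ₀=41.0°): E=-328267.6073, N=-1763250.1066

E=-328267.607 m, N=-1763250.107 m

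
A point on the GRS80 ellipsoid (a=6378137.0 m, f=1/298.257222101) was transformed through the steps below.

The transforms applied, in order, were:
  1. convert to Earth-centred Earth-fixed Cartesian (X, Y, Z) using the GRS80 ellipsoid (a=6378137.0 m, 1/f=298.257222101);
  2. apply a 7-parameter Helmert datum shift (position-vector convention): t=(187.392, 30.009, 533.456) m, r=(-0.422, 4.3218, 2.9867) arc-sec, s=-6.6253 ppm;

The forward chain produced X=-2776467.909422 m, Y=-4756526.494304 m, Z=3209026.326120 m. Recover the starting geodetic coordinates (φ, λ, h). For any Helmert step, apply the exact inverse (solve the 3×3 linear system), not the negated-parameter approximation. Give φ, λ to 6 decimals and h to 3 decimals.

start: X=-2776467.9094, Y=-4756526.4943, Z=3209026.3261 m
→ Helmert⁻¹: X=-2776809.7978, Y=-4756554.3733, Z=3208446.2144
→ geod (Bowring, a=6378137.000): φ=30.38976600°, λ=-120.27578400°, h=1437.4980 m

φ=30.389766°, λ=-120.275784°, h=1437.498 m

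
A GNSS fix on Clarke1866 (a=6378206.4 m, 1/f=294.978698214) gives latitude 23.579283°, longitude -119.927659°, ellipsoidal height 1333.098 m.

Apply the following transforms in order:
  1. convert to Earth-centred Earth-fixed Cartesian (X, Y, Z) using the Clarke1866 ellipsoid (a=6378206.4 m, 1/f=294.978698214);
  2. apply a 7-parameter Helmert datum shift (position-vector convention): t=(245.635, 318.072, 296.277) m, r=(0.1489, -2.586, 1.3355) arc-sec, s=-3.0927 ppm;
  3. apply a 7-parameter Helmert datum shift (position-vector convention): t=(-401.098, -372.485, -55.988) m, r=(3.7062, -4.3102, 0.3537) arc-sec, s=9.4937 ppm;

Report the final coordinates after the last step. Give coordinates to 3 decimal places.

start: φ=23.579283°, λ=-119.927659°, h=1333.098 m
→ ECEF (a=6378206.400, f=1/294.978698214): X=-2918632.8021, Y=-5069992.7455, Z=2536032.4390
→ Helmert 7p (PV): X=-2918377.1090, Y=-5069679.7215, Z=2536280.6212
→ Helmert 7p (PV): X=-2918850.2194, Y=-5070150.9136, Z=2536096.6340

X=-2918850.219 m, Y=-5070150.914 m, Z=2536096.634 m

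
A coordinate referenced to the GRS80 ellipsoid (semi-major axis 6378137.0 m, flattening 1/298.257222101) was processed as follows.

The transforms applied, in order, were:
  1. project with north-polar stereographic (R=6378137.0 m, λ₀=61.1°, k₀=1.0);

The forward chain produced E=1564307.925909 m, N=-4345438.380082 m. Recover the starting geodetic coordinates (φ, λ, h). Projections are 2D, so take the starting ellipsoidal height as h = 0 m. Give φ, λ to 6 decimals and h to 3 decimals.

φ=50.194257°, λ=80.898294°, h=0.000 m

start: E=1564307.9259, N=-4345438.3801 m
→ stereo⁻¹: φ=50.19425700°, λ=80.89829400°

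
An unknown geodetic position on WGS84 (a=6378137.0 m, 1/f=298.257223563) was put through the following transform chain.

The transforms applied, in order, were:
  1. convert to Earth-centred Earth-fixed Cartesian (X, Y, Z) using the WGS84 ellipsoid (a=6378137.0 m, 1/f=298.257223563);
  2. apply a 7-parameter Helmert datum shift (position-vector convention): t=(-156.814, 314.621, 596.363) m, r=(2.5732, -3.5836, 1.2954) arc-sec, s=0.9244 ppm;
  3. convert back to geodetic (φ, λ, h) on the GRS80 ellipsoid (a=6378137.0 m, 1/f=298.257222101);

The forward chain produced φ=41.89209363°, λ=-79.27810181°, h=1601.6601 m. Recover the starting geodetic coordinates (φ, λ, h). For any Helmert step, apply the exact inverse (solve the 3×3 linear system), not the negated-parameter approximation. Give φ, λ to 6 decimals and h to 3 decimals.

φ=41.886582°, λ=-79.276321°, h=1449.623 m

start: φ=41.892094°, λ=-79.278102°, h=1601.660 m
→ ECEF (a=6378137.000, f=1/298.257222101): X=884854.1780, Y=-4673167.7479, Z=4237758.8764
→ Helmert⁻¹: X=885054.4396, Y=-4673430.7470, Z=4237201.5219
→ geod (Bowring, a=6378137.000): φ=41.88658200°, λ=-79.27632100°, h=1449.6230 m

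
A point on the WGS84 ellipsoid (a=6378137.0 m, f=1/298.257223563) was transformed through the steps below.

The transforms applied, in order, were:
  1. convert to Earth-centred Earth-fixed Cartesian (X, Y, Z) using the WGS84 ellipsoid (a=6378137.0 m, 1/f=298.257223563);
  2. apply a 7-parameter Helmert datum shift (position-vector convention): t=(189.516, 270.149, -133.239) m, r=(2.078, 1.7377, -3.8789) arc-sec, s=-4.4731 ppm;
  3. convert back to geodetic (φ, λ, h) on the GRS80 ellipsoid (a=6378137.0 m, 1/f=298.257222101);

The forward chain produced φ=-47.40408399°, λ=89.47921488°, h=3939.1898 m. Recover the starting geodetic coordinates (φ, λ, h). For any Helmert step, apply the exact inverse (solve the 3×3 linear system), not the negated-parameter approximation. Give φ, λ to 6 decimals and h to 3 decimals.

φ=-47.405644°, λ=89.482242°, h=3685.816 m

start: φ=-47.404084°, λ=89.479215°, h=3939.190 m
→ ECEF (a=6378137.000, f=1/298.257222101): X=39332.9090, Y=4327212.0241, Z=-4675186.5519
→ Helmert⁻¹: X=39101.5846, Y=4326914.8662, Z=-4675117.4867
→ geod (Bowring, a=6378137.000): φ=-47.40564400°, λ=89.48224200°, h=3685.8160 m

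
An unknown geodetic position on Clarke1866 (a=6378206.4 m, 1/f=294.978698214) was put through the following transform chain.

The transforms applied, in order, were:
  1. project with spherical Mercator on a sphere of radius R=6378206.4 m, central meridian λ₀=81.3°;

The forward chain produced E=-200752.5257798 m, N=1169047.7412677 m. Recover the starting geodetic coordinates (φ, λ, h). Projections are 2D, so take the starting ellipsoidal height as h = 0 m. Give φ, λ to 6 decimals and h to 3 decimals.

φ=10.443310°, λ=79.496629°, h=0.000 m

start: E=-200752.5258, N=1169047.7413 m
→ merc⁻¹: φ=10.44331000°, λ=79.49662900°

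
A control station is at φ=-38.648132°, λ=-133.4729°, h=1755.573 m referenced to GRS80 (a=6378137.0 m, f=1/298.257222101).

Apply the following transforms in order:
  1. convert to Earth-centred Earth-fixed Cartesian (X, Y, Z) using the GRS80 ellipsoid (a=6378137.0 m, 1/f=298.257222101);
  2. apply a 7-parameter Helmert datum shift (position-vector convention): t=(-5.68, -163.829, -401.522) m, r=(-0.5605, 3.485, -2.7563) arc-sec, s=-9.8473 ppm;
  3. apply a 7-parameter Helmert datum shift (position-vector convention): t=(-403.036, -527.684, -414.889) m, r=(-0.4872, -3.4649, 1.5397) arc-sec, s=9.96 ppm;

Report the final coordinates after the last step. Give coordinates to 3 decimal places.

start: φ=-38.648132°, λ=-133.472900°, h=1755.573 m
→ ECEF (a=6378137.000, f=1/298.257222101): X=-3432617.8057, Y=-3620652.6063, Z=-3962981.5734
→ Helmert 7p (PV): X=-3432705.0226, Y=-3620745.6811, Z=-3963276.2360
→ Helmert 7p (PV): X=-3433048.6434, Y=-3621344.4134, Z=-3963779.7111

X=-3433048.643 m, Y=-3621344.413 m, Z=-3963779.711 m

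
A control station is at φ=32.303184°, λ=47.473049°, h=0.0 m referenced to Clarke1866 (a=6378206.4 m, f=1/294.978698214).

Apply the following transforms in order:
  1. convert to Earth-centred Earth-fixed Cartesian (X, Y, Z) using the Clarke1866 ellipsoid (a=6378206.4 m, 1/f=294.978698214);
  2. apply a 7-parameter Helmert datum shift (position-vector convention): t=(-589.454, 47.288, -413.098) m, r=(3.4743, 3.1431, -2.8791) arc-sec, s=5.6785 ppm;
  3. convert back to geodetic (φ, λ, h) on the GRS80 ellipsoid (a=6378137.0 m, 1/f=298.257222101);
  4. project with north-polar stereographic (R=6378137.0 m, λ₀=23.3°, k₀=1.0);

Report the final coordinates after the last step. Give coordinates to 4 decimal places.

start: φ=32.303184°, λ=47.473049°, h=0.000 m
→ ECEF (a=6378206.400, f=1/294.978698214): X=3647547.0568, Y=3976841.9172, Z=3388714.9318
→ Helmert 7p (PV): X=3647085.4637, Y=3976803.7945, Z=3388332.4801
→ geod (Bowring, a=6378137.000): φ=32.29997225°, λ=47.47638747°, h=-490.2102 m
→ stereo (R=6378137.0, λ₀=23.3°): E=2878021.9317, N=-6410954.1524

E=2878021.9317 m, N=-6410954.1524 m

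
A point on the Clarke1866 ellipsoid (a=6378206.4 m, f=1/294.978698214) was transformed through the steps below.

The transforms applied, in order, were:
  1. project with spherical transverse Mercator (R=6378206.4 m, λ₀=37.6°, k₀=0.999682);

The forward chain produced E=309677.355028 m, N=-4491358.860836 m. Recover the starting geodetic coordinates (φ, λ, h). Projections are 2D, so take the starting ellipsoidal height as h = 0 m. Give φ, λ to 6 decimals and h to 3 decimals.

φ=-40.301611°, λ=41.248367°, h=0.000 m

start: E=309677.3550, N=-4491358.8608 m
→ tm⁻¹: φ=-40.30161100°, λ=41.24836700°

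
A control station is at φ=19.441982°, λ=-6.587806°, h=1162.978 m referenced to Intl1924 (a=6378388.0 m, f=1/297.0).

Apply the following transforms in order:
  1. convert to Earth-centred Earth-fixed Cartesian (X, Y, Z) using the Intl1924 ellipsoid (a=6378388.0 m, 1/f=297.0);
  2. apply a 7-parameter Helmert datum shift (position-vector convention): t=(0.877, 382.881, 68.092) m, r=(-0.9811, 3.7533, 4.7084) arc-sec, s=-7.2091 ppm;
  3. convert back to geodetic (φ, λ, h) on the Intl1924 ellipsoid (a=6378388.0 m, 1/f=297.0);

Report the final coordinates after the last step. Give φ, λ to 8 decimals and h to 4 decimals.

start: φ=19.441982°, λ=-6.587806°, h=1162.978 m
→ ECEF (a=6378388.000, f=1/297.0): X=5978288.1101, Y=-690422.2013, Z=2109960.4794
→ Helmert 7p (PV): X=5978300.0428, Y=-689887.8418, Z=2109907.8612
→ geod (Bowring, a=6378388.000): φ=19.44168245°, λ=-6.58273904°, h=1098.8551 m

φ=19.44168245°, λ=-6.58273904°, h=1098.8551 m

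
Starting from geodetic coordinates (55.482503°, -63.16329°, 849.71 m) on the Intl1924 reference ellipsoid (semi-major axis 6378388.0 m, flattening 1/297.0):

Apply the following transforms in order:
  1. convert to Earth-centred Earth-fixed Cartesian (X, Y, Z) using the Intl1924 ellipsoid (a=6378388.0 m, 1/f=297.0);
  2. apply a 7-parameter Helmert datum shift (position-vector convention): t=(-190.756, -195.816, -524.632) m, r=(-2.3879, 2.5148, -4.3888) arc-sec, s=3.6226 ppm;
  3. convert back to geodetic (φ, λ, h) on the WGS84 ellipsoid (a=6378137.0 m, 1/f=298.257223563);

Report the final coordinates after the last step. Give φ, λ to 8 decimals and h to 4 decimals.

start: φ=55.482503°, λ=-63.163290°, h=849.710 m
→ ECEF (a=6378388.000, f=1/297.0): X=1635655.8781, Y=-3232899.7070, Z=5232815.6330
→ Helmert 7p (PV): X=1635466.0584, Y=-3233081.4575, Z=5232327.4422
→ geod (Bowring, a=6378137.000): φ=55.47868526°, λ=-63.16726596°, h=679.8587 m

φ=55.47868526°, λ=-63.16726596°, h=679.8587 m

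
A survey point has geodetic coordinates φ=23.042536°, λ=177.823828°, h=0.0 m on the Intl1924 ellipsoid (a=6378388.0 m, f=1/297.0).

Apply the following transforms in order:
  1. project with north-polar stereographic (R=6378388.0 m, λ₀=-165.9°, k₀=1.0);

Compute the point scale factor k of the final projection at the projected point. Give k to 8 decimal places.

start: φ=23.042536°, λ=177.823828°, h=0.000 m
→ into stereo (λ₀=-165.9°): φ=23.04253600°, λ−λ₀=-16.27617200°
scale k = 1.43738631

1.43738631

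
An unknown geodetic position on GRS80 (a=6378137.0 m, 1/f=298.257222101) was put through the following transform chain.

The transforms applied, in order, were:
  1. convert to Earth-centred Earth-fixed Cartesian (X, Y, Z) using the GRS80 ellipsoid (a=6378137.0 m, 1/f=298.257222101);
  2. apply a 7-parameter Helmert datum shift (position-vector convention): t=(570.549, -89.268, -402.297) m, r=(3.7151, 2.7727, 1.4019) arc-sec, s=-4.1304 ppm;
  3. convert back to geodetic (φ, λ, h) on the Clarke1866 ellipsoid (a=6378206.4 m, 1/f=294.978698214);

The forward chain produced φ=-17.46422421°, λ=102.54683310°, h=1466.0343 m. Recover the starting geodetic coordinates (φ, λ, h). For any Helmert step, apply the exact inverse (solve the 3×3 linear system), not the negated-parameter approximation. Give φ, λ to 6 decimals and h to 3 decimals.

φ=-17.460139°, λ=102.551338°, h=1621.331 m

start: φ=-17.464224°, λ=102.546833°, h=1466.034 m
→ ECEF (a=6378206.400, f=1/294.978698214): X=-1322423.5998, Y=5942077.8965, Z=-1902228.4438
→ Helmert⁻¹: X=-1322933.6598, Y=5942166.4428, Z=-1901958.8118
→ geod (Bowring, a=6378137.000): φ=-17.46013900°, λ=102.55133800°, h=1621.3310 m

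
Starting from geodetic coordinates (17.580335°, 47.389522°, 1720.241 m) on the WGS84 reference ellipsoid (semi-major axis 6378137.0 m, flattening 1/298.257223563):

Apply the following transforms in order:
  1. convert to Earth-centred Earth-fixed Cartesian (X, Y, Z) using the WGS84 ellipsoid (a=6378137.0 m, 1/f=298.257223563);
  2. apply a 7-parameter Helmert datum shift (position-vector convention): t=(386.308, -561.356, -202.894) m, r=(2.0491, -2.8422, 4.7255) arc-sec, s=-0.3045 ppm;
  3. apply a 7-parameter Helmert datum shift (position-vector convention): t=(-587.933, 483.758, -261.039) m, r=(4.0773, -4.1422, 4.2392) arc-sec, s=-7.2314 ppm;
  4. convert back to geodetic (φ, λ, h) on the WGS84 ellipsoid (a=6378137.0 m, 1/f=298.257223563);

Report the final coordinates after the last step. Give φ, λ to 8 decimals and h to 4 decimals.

φ=17.57944902°, λ=47.39300191°, h=1348.0558 m

start: φ=17.580335°, λ=47.389522°, h=1720.241 m
→ ECEF (a=6378137.000, f=1/298.257223563): X=4118756.0681, Y=4477469.8948, Z=1914677.5150
→ Helmert 7p (PV): X=4119012.1607, Y=4476982.5145, Z=1914575.2725
→ Helmert 7p (PV): X=4118263.9820, Y=4477480.7062, Z=1914471.6029
→ geod (Bowring, a=6378137.000): φ=17.57944902°, λ=47.39300191°, h=1348.0558 m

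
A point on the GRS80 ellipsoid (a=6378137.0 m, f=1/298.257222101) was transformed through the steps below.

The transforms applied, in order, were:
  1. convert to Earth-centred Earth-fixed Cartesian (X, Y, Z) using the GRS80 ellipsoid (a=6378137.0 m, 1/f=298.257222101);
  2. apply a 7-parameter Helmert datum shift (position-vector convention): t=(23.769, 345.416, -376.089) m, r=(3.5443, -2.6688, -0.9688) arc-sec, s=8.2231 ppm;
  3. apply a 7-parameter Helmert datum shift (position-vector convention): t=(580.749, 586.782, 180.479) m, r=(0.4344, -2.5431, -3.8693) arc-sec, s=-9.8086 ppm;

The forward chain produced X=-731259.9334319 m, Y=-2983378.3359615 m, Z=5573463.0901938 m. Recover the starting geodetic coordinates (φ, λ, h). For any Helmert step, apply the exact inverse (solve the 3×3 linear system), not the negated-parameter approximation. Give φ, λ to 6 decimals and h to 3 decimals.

φ=61.295951°, λ=-103.775713°, h=2835.843 m

start: X=-731259.9334, Y=-2983378.3360, Z=5573463.0902 m
→ Helmert⁻¹: X=-731723.1688, Y=-2983996.3754, Z=5573352.5838
→ Helmert⁻¹: X=-731654.7871, Y=-2984224.9126, Z=5573743.5853
→ geod (Bowring, a=6378137.000): φ=61.29595100°, λ=-103.77571300°, h=2835.8430 m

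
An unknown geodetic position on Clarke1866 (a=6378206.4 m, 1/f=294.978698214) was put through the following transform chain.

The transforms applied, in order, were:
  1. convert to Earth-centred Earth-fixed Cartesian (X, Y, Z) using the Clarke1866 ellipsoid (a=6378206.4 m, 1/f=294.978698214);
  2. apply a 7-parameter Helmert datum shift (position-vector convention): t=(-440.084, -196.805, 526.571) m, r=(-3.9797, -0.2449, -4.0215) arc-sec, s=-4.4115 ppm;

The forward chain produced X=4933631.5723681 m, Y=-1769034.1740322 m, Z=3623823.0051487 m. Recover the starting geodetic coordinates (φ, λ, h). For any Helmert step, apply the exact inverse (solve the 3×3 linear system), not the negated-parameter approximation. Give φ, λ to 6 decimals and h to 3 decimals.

φ=34.836494°, λ=-19.722062°, h=816.856 m

start: X=4933631.5724, Y=-1769034.1740, Z=3623823.0051 m
→ Helmert⁻¹: X=4934132.2113, Y=-1768818.8805, Z=3623272.4322
→ geod (Bowring, a=6378206.400): φ=34.83649400°, λ=-19.72206200°, h=816.8560 m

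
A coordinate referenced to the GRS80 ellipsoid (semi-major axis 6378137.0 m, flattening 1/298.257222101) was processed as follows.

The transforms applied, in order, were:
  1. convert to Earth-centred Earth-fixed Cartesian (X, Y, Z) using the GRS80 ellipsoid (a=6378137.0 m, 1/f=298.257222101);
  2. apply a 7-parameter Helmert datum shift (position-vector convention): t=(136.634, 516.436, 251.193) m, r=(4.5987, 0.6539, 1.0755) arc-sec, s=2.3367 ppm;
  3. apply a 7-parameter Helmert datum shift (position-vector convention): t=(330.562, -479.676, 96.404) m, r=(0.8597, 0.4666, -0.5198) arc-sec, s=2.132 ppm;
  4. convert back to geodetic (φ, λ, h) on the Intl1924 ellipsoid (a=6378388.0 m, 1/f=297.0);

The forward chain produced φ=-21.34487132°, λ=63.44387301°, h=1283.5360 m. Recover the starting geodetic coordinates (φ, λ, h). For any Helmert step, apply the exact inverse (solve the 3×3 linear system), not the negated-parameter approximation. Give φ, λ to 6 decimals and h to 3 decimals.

φ=-21.349255°, λ=63.447217°, h=1395.648 m

start: φ=-21.344871°, λ=63.443873°, h=1283.536 m
→ ECEF (a=6378388.000, f=1/297.0): X=2657728.9935, Y=5317528.4243, Z=-2307497.9565
→ Helmert⁻¹: X=2657384.5844, Y=5317993.8412, Z=-2307605.5945
→ Helmert⁻¹: X=2657276.7838, Y=5317399.6681, Z=-2307961.5227
→ geod (Bowring, a=6378137.000): φ=-21.34925500°, λ=63.44721700°, h=1395.6480 m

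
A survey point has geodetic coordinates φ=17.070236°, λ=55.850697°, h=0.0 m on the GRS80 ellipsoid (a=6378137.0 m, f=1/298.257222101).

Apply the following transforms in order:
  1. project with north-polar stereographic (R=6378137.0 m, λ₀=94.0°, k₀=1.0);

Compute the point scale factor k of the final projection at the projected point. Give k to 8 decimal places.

1.54614018

start: φ=17.070236°, λ=55.850697°, h=0.000 m
→ into stereo (λ₀=94.0°): φ=17.07023600°, λ−λ₀=-38.14930300°
scale k = 1.54614018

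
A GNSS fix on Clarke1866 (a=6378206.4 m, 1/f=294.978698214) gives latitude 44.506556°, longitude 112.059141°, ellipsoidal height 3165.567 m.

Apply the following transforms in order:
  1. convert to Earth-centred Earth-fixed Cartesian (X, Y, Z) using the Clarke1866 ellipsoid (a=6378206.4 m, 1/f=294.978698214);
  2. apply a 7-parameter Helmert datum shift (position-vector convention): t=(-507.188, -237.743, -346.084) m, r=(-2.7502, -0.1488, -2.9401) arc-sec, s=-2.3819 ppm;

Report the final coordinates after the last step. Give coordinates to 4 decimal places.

start: φ=44.506556°, λ=112.059141°, h=3165.567 m
→ ECEF (a=6378206.400, f=1/294.978698214): X=-1712039.0471, Y=4224884.4341, Z=4450424.0090
→ Helmert 7p (PV): X=-1712485.1464, Y=4224720.3701, Z=4450009.7578

X=-1712485.1464 m, Y=4224720.3701 m, Z=4450009.7578 m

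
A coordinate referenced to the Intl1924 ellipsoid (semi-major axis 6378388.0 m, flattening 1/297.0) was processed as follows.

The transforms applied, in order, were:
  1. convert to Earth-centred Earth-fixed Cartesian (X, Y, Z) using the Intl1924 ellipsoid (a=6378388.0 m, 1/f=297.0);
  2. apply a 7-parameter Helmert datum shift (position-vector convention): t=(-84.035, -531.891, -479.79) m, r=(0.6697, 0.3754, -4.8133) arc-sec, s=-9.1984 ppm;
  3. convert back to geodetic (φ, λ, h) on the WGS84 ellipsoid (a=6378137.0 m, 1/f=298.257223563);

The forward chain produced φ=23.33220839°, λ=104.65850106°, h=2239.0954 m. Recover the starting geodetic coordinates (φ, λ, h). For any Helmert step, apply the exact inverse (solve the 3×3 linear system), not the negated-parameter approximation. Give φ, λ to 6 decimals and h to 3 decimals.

start: φ=23.332208°, λ=104.658501°, h=2239.095 m
→ ECEF (a=6378137.000, f=1/298.257223563): X=-1483343.6967, Y=5670900.7025, Z=2511430.4530
→ Helmert⁻¹: X=-1483410.2236, Y=5671458.3015, Z=2511912.2349
→ geod (Bowring, a=6378388.000): φ=23.33481100°, λ=104.65775100°, h=2704.0040 m

φ=23.334811°, λ=104.657751°, h=2704.004 m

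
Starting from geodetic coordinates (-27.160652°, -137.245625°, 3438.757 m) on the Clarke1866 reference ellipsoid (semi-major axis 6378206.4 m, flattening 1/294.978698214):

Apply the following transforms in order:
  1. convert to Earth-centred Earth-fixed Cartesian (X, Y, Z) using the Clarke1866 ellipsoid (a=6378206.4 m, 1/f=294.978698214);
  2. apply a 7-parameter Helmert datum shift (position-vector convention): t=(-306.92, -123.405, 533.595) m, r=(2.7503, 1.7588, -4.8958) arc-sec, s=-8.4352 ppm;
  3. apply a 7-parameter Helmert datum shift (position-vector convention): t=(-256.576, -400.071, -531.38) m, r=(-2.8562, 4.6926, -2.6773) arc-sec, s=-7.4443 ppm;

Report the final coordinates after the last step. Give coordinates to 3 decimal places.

start: φ=-27.160652°, λ=-137.245625°, h=3438.757 m
→ ECEF (a=6378206.400, f=1/294.978698214): X=-4172087.7635, Y=-3857229.0934, Z=-2895472.2912
→ Helmert 7p (PV): X=-4172475.7329, Y=-3857182.3287, Z=-2894930.1289
→ Helmert 7p (PV): X=-4172817.1735, Y=-3857539.6143, Z=-2895291.6225

X=-4172817.173 m, Y=-3857539.614 m, Z=-2895291.623 m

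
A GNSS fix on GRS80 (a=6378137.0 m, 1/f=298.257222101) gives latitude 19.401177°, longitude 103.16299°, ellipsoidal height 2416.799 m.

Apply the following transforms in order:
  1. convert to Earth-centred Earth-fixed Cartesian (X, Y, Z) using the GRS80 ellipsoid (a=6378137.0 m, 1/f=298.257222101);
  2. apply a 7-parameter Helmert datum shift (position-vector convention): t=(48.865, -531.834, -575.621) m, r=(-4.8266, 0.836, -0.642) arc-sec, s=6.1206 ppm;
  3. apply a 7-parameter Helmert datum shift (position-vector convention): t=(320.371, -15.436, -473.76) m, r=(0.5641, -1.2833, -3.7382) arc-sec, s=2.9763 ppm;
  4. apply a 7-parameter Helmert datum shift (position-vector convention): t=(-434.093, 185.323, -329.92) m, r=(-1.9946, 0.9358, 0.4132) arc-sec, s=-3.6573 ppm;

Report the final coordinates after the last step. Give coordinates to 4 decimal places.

X=-1370946.0182 m, Y=5862042.3261 m, Z=2104547.5530 m

start: φ=19.401177°, λ=103.162990°, h=2416.799 m
→ ECEF (a=6378137.000, f=1/298.257222101): X=-1370991.4290, Y=5862282.1371, Z=2106089.9821
→ Helmert 7p (PV): X=-1370924.1727, Y=5861839.7339, Z=2105395.6300
→ Helmert 7p (PV): X=-1370514.7447, Y=5861860.8323, Z=2104935.6381
→ Helmert 7p (PV): X=-1370946.0182, Y=5862042.3261, Z=2104547.5530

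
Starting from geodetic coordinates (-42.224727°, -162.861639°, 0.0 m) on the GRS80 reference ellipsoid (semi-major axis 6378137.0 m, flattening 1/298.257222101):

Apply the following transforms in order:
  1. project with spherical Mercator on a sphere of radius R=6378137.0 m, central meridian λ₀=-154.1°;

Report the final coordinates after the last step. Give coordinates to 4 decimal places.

start: φ=-42.224727°, λ=-162.861639°, h=0.000 m
→ merc (R=6378137.0, λ₀=-154.1°): E=-975341.1920, N=-5194702.1277

E=-975341.1920 m, N=-5194702.1277 m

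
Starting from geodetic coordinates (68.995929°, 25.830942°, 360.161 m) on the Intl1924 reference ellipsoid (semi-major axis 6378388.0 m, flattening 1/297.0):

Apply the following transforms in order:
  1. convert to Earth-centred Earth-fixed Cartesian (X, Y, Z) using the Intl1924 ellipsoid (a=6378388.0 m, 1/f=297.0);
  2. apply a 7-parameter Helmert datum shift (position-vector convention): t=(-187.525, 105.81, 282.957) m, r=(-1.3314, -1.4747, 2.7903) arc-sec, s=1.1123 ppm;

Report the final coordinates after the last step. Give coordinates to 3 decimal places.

start: φ=68.995929°, λ=25.830942°, h=360.161 m
→ ECEF (a=6378388.000, f=1/297.0): X=2063971.8696, Y=999138.4537, Z=5932284.4383
→ Helmert 7p (PV): X=2063730.7110, Y=999311.5878, Z=5932582.3010

X=2063730.711 m, Y=999311.588 m, Z=5932582.301 m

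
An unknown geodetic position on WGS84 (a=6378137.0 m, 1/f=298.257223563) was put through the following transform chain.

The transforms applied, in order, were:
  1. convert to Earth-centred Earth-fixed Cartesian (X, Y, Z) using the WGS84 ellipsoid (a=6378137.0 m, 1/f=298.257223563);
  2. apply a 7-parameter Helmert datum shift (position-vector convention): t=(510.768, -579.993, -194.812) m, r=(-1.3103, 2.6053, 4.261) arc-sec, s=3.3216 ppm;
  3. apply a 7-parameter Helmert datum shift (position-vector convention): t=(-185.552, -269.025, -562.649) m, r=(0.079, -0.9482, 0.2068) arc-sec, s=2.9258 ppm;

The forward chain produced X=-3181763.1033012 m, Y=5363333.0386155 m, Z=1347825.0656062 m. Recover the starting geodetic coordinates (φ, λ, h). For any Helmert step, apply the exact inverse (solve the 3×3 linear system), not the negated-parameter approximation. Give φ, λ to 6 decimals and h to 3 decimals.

start: X=-3181763.1033, Y=5363333.0386, Z=1347825.0656 m
→ Helmert⁻¹: X=-3181556.6666, Y=5363590.0771, Z=1348396.3409
→ Helmert⁻¹: X=-3181963.0854, Y=5364209.4184, Z=1348580.5587
→ geod (Bowring, a=6378137.000): φ=12.28059300°, λ=120.67573900°, h=3912.0940 m

φ=12.280593°, λ=120.675739°, h=3912.094 m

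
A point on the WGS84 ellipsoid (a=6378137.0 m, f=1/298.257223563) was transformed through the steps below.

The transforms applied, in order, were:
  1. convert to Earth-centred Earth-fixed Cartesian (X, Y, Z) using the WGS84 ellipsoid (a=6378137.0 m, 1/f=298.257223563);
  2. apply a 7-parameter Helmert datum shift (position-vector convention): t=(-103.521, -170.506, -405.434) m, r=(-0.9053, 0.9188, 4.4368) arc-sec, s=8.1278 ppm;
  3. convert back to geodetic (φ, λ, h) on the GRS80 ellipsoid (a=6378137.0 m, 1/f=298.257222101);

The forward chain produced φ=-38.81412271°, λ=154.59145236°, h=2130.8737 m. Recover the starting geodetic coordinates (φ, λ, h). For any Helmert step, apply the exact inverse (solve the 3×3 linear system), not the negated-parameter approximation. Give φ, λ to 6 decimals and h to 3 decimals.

start: φ=-38.814123°, λ=154.591452°, h=2130.874 m
→ ECEF (a=6378137.000, f=1/298.257222101): X=-4496437.1852, Y=2135887.4513, Z=-3977595.2591
→ Helmert⁻¹: X=-4496233.4539, Y=2136154.7668, Z=-3977168.1523
→ geod (Bowring, a=6378137.000): φ=-38.81151700°, λ=154.58766700°, h=1809.1610 m

φ=-38.811517°, λ=154.587667°, h=1809.161 m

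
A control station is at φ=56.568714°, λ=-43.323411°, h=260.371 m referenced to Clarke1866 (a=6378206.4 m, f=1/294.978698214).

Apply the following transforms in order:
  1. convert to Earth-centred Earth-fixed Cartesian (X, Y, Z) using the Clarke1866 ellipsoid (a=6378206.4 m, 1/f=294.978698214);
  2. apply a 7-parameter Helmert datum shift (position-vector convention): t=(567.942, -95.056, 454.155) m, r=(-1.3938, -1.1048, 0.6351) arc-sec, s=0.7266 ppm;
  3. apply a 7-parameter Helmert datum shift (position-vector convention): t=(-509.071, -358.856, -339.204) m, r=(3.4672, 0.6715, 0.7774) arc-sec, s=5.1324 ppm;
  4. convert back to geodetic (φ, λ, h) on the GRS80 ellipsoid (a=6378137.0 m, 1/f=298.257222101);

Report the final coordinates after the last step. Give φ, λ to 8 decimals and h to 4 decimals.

φ=56.56435263°, λ=-43.32848700°, h=492.5571 m

start: φ=56.568714°, λ=-43.323411°, h=260.371 m
→ ECEF (a=6378206.400, f=1/294.978698214): X=2562550.3613, Y=-2416802.9321, Z=5299608.1398
→ Helmert 7p (PV): X=2563099.2208, Y=-2416856.0426, Z=5300096.2023
→ Helmert 7p (PV): X=2562629.6683, Y=-2417306.7349, Z=5299735.2300
→ geod (Bowring, a=6378137.000): φ=56.56435263°, λ=-43.32848700°, h=492.5571 m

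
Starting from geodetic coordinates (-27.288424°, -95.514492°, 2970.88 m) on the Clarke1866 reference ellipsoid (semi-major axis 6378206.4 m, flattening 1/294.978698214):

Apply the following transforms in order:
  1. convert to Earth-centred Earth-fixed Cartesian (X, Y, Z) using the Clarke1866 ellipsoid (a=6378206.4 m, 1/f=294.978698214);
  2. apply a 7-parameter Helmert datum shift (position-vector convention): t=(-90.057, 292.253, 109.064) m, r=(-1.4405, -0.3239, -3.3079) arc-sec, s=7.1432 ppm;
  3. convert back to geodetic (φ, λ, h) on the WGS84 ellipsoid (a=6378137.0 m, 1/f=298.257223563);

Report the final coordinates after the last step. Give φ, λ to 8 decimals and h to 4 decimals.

φ=-27.28657915°, λ=-95.51653392°, h=2735.0038 m

start: φ=-27.288424°, λ=-95.514492°, h=2970.880 m
→ ECEF (a=6378206.400, f=1/294.978698214): X=-545358.4030, Y=-5648787.3310, Z=-2907853.7095
→ Helmert 7p (PV): X=-545538.3805, Y=-5648546.9902, Z=-2907726.8233
→ geod (Bowring, a=6378137.000): φ=-27.28657915°, λ=-95.51653392°, h=2735.0038 m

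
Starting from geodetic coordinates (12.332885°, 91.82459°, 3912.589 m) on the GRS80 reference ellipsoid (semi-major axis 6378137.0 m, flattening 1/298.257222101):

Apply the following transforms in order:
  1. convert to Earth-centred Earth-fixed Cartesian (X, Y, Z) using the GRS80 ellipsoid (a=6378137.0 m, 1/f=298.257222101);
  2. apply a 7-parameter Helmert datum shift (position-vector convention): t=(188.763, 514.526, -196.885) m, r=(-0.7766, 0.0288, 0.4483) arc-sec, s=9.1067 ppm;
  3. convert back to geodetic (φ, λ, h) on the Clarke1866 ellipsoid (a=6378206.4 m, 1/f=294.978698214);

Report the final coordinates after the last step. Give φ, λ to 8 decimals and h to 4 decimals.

start: φ=12.332885°, λ=91.824590°, h=3912.589 m
→ ECEF (a=6378137.000, f=1/298.257222101): X=-198543.7005, Y=6232562.0637, Z=1354236.0099
→ Helmert 7p (PV): X=-198370.1026, Y=6233138.0151, Z=1354028.0191
→ geod (Bowring, a=6378206.400): φ=12.33084349°, λ=91.82282740°, h=4366.5651 m

φ=12.33084349°, λ=91.82282740°, h=4366.5651 m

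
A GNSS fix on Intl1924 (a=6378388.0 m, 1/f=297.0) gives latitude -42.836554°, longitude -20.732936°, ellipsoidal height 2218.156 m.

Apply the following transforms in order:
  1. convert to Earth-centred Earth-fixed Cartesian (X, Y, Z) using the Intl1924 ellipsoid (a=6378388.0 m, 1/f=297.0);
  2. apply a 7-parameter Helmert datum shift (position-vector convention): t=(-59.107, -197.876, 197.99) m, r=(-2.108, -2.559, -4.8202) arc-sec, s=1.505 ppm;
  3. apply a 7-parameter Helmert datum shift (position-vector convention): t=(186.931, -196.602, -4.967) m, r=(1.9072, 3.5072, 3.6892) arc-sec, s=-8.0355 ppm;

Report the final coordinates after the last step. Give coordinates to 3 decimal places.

X=4382757.114 m, Y=-1659370.932 m, Z=-4315585.304 m

start: φ=-42.836554°, λ=-20.732936°, h=2218.156 m
→ ECEF (a=6378388.000, f=1/297.0): X=4382686.8363, Y=-1658959.0537, Z=-4315787.9750
→ Helmert 7p (PV): X=4382649.1004, Y=-1659305.9524, Z=-4315525.1526
→ Helmert 7p (PV): X=4382757.1143, Y=-1659370.9321, Z=-4315585.3039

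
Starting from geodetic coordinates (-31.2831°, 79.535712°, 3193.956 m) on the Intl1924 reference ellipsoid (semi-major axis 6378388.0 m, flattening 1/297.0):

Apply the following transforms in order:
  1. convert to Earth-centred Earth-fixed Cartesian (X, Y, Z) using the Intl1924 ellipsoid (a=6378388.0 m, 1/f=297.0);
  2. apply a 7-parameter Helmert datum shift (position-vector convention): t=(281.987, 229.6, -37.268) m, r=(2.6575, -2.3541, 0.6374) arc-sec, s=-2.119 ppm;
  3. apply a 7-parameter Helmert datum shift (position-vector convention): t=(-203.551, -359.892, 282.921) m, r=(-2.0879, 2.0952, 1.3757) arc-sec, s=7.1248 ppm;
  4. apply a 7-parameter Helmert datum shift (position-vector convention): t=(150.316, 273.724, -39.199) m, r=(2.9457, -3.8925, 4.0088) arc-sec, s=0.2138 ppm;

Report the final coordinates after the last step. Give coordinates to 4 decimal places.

X=991571.3457 m, Y=5368192.6653 m, Z=-3294164.2998 m

start: φ=-31.283100°, λ=79.535712°, h=3193.956 m
→ ECEF (a=6378388.000, f=1/297.0): X=991427.8321, Y=5367936.1224, Z=-3294464.9894
→ Helmert 7p (PV): X=991728.7299, Y=5368199.8570, Z=-3294414.8014
→ Helmert 7p (PV): X=991462.9766, Y=5367851.4791, Z=-3294219.7659
→ Helmert 7p (PV): X=991571.3457, Y=5368192.6653, Z=-3294164.2998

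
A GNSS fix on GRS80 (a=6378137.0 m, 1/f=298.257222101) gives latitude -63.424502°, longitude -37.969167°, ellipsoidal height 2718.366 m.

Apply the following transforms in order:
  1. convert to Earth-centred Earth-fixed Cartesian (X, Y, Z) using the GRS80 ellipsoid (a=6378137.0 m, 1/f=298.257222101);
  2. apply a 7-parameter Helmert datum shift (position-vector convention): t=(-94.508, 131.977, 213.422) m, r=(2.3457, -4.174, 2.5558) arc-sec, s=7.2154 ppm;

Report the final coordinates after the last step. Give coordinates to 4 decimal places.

start: φ=-63.424502°, λ=-37.969167°, h=2718.366 m
→ ECEF (a=6378137.000, f=1/298.257222101): X=2256483.7984, Y=-1761003.6651, Z=-5683734.4297
→ Helmert 7p (PV): X=2256542.4099, Y=-1760791.7970, Z=-5683536.3821

X=2256542.4099 m, Y=-1760791.7970 m, Z=-5683536.3821 m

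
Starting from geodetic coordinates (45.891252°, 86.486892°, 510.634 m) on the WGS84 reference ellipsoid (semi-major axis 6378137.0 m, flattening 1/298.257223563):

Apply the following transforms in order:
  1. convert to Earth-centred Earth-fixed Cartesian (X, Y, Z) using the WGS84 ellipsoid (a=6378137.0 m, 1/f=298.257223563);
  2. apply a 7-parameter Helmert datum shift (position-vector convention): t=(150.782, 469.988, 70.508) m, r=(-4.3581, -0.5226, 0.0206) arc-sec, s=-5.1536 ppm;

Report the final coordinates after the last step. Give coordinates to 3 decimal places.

start: φ=45.891252°, λ=86.486892°, h=510.634 m
→ ECEF (a=6378137.000, f=1/298.257223563): X=272520.5363, Y=4439005.0118, Z=4557209.3484
→ Helmert 7p (PV): X=272657.9243, Y=4439548.4374, Z=4557163.2711

X=272657.924 m, Y=4439548.437 m, Z=4557163.271 m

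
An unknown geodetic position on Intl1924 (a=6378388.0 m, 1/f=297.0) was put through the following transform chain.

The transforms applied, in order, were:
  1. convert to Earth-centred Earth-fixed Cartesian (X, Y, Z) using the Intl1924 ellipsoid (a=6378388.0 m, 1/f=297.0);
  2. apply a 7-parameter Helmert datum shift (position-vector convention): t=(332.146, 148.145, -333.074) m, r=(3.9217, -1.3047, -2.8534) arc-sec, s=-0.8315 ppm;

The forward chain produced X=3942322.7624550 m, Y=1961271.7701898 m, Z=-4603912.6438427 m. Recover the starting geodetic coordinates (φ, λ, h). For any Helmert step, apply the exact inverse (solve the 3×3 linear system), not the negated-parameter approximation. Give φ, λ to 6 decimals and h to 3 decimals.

start: X=3942322.7625, Y=1961271.7702, Z=-4603912.6438 m
→ Helmert⁻¹: X=3941937.6454, Y=1961092.2585, Z=-4603645.6180
→ geod (Bowring, a=6378388.000): φ=-46.47034500°, λ=26.45009200°, h=2966.3020 m

φ=-46.470345°, λ=26.450092°, h=2966.302 m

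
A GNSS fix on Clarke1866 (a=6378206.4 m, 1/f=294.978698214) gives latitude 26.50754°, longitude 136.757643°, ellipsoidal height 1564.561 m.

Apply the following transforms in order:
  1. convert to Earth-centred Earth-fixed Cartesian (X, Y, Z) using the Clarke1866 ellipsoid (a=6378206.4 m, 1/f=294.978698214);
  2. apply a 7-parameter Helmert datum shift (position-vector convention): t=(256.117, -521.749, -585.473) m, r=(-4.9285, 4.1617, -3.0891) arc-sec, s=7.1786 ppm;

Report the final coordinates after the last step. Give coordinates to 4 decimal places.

X=-4161329.5316 m, Y=3913499.6316 m, Z=2829456.2214 m

start: φ=26.507540°, λ=136.757643°, h=1564.561 m
→ ECEF (a=6378206.400, f=1/294.978698214): X=-4161671.4901, Y=3913863.3360, Z=2830030.9289
→ Helmert 7p (PV): X=-4161329.5316, Y=3913499.6316, Z=2829456.2214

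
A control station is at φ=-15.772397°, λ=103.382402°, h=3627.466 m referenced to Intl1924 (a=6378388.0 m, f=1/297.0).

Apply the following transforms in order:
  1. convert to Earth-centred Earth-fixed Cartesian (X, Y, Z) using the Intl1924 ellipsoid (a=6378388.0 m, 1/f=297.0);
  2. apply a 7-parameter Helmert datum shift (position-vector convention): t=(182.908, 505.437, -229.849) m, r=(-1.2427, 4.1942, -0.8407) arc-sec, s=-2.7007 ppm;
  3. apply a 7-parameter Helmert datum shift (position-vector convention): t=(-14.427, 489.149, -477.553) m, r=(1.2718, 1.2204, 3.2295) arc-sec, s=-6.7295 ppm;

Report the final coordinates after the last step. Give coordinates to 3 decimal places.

X=-1421782.692 m, Y=5977365.929 m, Z=-1724163.468 m

start: φ=-15.772397°, λ=103.382402°, h=3627.466 m
→ ECEF (a=6378388.000, f=1/297.0): X=-1421850.1136, Y=5976443.9248, Z=-1723510.4898
→ Helmert 7p (PV): X=-1421674.0526, Y=5976928.6327, Z=-1723742.7788
→ Helmert 7p (PV): X=-1421782.6917, Y=5977365.9291, Z=-1724163.4677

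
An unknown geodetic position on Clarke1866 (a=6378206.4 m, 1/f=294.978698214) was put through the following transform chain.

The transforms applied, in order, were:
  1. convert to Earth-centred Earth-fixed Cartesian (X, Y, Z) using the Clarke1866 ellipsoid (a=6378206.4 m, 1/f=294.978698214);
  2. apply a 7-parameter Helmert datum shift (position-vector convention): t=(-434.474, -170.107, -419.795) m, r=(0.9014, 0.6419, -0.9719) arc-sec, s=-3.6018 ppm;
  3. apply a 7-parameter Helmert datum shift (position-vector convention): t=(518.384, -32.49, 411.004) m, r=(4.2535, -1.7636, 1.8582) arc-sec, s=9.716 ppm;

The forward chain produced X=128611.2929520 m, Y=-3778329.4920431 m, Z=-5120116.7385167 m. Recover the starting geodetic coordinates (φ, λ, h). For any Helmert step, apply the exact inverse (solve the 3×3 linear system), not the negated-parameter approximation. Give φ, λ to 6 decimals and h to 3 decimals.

start: X=128611.2930, Y=-3778329.4920, Z=-5120116.7385 m
→ Helmert⁻¹: X=128013.8455, Y=-3778367.0363, Z=-5120401.1707
→ Helmert⁻¹: X=128482.5183, Y=-3778232.3072, Z=-5119982.9058
→ geod (Bowring, a=6378206.400): φ=-53.74489100°, λ=-88.05235100°, h=226.7930 m

φ=-53.744891°, λ=-88.052351°, h=226.793 m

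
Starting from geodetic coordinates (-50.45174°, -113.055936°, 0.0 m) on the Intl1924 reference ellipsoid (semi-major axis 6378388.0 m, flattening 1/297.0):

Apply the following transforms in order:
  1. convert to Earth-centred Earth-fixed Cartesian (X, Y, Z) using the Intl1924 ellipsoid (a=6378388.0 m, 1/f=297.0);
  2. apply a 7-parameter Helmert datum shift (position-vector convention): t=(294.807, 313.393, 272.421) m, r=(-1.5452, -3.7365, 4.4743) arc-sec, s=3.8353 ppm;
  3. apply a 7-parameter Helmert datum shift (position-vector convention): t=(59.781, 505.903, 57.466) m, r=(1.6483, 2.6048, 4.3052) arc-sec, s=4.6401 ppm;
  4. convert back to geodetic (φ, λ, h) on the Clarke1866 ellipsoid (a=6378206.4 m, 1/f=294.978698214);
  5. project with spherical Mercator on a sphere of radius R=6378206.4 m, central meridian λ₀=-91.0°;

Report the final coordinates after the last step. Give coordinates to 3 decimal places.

E=-2454965.032 m, N=-6525954.982 m

start: φ=-50.451740°, λ=-113.055936°, h=0.000 m
→ ECEF (a=6378388.000, f=1/297.0): X=-1593712.7769, Y=-3744384.2570, Z=-4895030.6712
→ Helmert 7p (PV): X=-1593254.1845, Y=-3744156.4663, Z=-4894777.8439
→ Helmert 7p (PV): X=-1593185.4609, Y=-3743662.0761, Z=-4894752.8901
→ geod (Bowring, a=6378206.400): φ=-50.45748256°, λ=-113.05308614°, h=-500.1404 m
→ merc (R=6378206.4, λ₀=-91.0°): E=-2454965.0317, N=-6525954.9825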